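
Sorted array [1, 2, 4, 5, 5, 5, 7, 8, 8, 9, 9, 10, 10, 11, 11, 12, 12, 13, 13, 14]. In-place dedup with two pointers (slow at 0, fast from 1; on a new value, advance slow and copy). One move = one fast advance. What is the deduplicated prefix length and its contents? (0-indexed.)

slow=0 fast=1: a[fast]=2≠a[slow]=1 write a[1]=2, slow++,fast++
slow=1 fast=2: a[fast]=4≠a[slow]=2 write a[2]=4, slow++,fast++
slow=2 fast=3: a[fast]=5≠a[slow]=4 write a[3]=5, slow++,fast++
slow=3 fast=4: a[fast]=5=a[slow] dup, fast++
slow=3 fast=5: a[fast]=5=a[slow] dup, fast++
slow=3 fast=6: a[fast]=7≠a[slow]=5 write a[4]=7, slow++,fast++
slow=4 fast=7: a[fast]=8≠a[slow]=7 write a[5]=8, slow++,fast++
slow=5 fast=8: a[fast]=8=a[slow] dup, fast++
slow=5 fast=9: a[fast]=9≠a[slow]=8 write a[6]=9, slow++,fast++
slow=6 fast=10: a[fast]=9=a[slow] dup, fast++
slow=6 fast=11: a[fast]=10≠a[slow]=9 write a[7]=10, slow++,fast++
slow=7 fast=12: a[fast]=10=a[slow] dup, fast++
slow=7 fast=13: a[fast]=11≠a[slow]=10 write a[8]=11, slow++,fast++
slow=8 fast=14: a[fast]=11=a[slow] dup, fast++
slow=8 fast=15: a[fast]=12≠a[slow]=11 write a[9]=12, slow++,fast++
slow=9 fast=16: a[fast]=12=a[slow] dup, fast++
slow=9 fast=17: a[fast]=13≠a[slow]=12 write a[10]=13, slow++,fast++
slow=10 fast=18: a[fast]=13=a[slow] dup, fast++
slow=10 fast=19: a[fast]=14≠a[slow]=13 write a[11]=14, slow++,fast++

length 12; prefix = [1, 2, 4, 5, 7, 8, 9, 10, 11, 12, 13, 14]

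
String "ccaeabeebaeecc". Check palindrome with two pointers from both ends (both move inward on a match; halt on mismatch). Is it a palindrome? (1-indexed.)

not a palindrome (mismatch at 3,12)

[1,14] 'c'=='c' → l++,r--
[2,13] 'c'=='c' → l++,r--
[3,12] 'a'!='e' → stop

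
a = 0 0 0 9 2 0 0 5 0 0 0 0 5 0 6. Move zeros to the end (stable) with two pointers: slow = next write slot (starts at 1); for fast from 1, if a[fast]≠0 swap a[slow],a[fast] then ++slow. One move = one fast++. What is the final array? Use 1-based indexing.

slow=1 fast=1: a[fast]=0, fast++
slow=1 fast=2: a[fast]=0, fast++
slow=1 fast=3: a[fast]=0, fast++
slow=1 fast=4: a[fast]=9≠0 swap→a[1]=9, slow++,fast++
slow=2 fast=5: a[fast]=2≠0 swap→a[2]=2, slow++,fast++
slow=3 fast=6: a[fast]=0, fast++
slow=3 fast=7: a[fast]=0, fast++
slow=3 fast=8: a[fast]=5≠0 swap→a[3]=5, slow++,fast++
slow=4 fast=9: a[fast]=0, fast++
slow=4 fast=10: a[fast]=0, fast++
slow=4 fast=11: a[fast]=0, fast++
slow=4 fast=12: a[fast]=0, fast++
slow=4 fast=13: a[fast]=5≠0 swap→a[4]=5, slow++,fast++
slow=5 fast=14: a[fast]=0, fast++
slow=5 fast=15: a[fast]=6≠0 swap→a[5]=6, slow++,fast++

[9, 2, 5, 5, 6, 0, 0, 0, 0, 0, 0, 0, 0, 0, 0]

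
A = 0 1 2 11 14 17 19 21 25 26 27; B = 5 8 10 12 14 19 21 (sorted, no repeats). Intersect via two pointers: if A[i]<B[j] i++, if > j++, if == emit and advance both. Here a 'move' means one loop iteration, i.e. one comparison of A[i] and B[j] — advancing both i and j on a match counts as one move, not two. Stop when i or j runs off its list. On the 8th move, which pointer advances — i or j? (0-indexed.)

j

[i=0,j=0] 0<5 → i++
[i=1,j=0] 1<5 → i++
[i=2,j=0] 2<5 → i++
[i=3,j=0] 11>5 → j++
[i=3,j=1] 11>8 → j++
[i=3,j=2] 11>10 → j++
[i=3,j=3] 11<12 → i++
[i=4,j=3] 14>12 → j++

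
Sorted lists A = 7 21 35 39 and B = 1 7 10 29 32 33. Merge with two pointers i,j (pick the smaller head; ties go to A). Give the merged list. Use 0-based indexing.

[1, 7, 7, 10, 21, 29, 32, 33, 35, 39]

i=0 j=0: A[i]=7>B[j]=1 take 1, j++
i=0 j=1: A[i]=7<=B[j]=7 take 7, i++
i=1 j=1: A[i]=21>B[j]=7 take 7, j++
i=1 j=2: A[i]=21>B[j]=10 take 10, j++
i=1 j=3: A[i]=21<=B[j]=29 take 21, i++
i=2 j=3: A[i]=35>B[j]=29 take 29, j++
i=2 j=4: A[i]=35>B[j]=32 take 32, j++
i=2 j=5: A[i]=35>B[j]=33 take 33, j++
i=2 j=6: B done, take A[i]=35, i++
i=3 j=6: B done, take A[i]=39, i++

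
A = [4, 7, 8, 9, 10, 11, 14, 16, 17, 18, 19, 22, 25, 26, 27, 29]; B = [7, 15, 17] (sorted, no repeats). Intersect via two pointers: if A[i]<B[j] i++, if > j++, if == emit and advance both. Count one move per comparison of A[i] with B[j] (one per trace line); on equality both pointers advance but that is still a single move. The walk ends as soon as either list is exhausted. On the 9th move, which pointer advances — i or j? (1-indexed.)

i

i=1 j=1: 4<7, i++
i=2 j=1: 7==7 emit, i++,j++
i=3 j=2: 8<15, i++
i=4 j=2: 9<15, i++
i=5 j=2: 10<15, i++
i=6 j=2: 11<15, i++
i=7 j=2: 14<15, i++
i=8 j=2: 16>15, j++
i=8 j=3: 16<17, i++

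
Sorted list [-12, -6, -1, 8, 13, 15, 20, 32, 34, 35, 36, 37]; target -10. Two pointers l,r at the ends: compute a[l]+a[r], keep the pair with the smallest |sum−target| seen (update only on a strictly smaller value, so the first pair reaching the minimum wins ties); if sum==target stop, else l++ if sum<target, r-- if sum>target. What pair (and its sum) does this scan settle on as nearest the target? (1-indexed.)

pair (-12, -1) with sum -13 (|Δ|=3)

l=1 r=12: -12+37=25 d=35 *, r--
l=1 r=11: -12+36=24 d=34 *, r--
l=1 r=10: -12+35=23 d=33 *, r--
l=1 r=9: -12+34=22 d=32 *, r--
l=1 r=8: -12+32=20 d=30 *, r--
l=1 r=7: -12+20=8 d=18 *, r--
l=1 r=6: -12+15=3 d=13 *, r--
l=1 r=5: -12+13=1 d=11 *, r--
l=1 r=4: -12+8=-4 d=6 *, r--
l=1 r=3: -12+-1=-13 d=3 *, l++
l=2 r=3: -6+-1=-7 d=3, r--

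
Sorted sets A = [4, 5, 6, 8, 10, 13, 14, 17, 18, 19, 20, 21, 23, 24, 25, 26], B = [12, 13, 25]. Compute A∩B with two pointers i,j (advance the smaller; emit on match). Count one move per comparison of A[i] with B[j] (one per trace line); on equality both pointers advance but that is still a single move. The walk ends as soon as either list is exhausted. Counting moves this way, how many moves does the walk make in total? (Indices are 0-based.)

[i=0,j=0] 4<12 → i++
[i=1,j=0] 5<12 → i++
[i=2,j=0] 6<12 → i++
[i=3,j=0] 8<12 → i++
[i=4,j=0] 10<12 → i++
[i=5,j=0] 13>12 → j++
[i=5,j=1] 13==13 emit → i++,j++
[i=6,j=2] 14<25 → i++
[i=7,j=2] 17<25 → i++
[i=8,j=2] 18<25 → i++
[i=9,j=2] 19<25 → i++
[i=10,j=2] 20<25 → i++
[i=11,j=2] 21<25 → i++
[i=12,j=2] 23<25 → i++
[i=13,j=2] 24<25 → i++
[i=14,j=2] 25==25 emit → i++,j++

16 moves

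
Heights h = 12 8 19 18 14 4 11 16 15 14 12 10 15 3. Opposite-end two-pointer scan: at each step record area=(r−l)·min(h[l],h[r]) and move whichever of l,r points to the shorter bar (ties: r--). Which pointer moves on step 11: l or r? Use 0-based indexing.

r

[0,13] min(12,3)*13=39 best=39 * → r--
[0,12] min(12,15)*12=144 best=144 * → l++
[1,12] min(8,15)*11=88 best=144 → l++
[2,12] min(19,15)*10=150 best=150 * → r--
[2,11] min(19,10)*9=90 best=150 → r--
[2,10] min(19,12)*8=96 best=150 → r--
[2,9] min(19,14)*7=98 best=150 → r--
[2,8] min(19,15)*6=90 best=150 → r--
[2,7] min(19,16)*5=80 best=150 → r--
[2,6] min(19,11)*4=44 best=150 → r--
[2,5] min(19,4)*3=12 best=150 → r--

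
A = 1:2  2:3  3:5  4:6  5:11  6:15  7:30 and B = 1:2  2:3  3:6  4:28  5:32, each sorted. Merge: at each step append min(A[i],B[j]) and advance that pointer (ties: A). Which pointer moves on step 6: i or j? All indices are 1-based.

i

[i=1,j=1] A[i]=2<=B[j]=2 take 2 → i++
[i=2,j=1] A[i]=3>B[j]=2 take 2 → j++
[i=2,j=2] A[i]=3<=B[j]=3 take 3 → i++
[i=3,j=2] A[i]=5>B[j]=3 take 3 → j++
[i=3,j=3] A[i]=5<=B[j]=6 take 5 → i++
[i=4,j=3] A[i]=6<=B[j]=6 take 6 → i++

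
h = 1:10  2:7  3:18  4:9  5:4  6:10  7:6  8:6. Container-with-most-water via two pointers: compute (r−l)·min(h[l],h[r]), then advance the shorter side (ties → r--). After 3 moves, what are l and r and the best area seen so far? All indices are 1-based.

l=1, r=5, best area=50

l=1 r=8: min(10,6)*7=42 best=42 *, r--
l=1 r=7: min(10,6)*6=36 best=42, r--
l=1 r=6: min(10,10)*5=50 best=50 *, r--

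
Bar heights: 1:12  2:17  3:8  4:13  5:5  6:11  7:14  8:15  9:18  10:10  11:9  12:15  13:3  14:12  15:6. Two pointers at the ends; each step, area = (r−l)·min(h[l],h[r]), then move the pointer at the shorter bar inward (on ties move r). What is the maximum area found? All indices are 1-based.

l=1 r=15: min(12,6)*14=84 best=84 *, r--
l=1 r=14: min(12,12)*13=156 best=156 *, r--
l=1 r=13: min(12,3)*12=36 best=156, r--
l=1 r=12: min(12,15)*11=132 best=156, l++
l=2 r=12: min(17,15)*10=150 best=156, r--
l=2 r=11: min(17,9)*9=81 best=156, r--
l=2 r=10: min(17,10)*8=80 best=156, r--
l=2 r=9: min(17,18)*7=119 best=156, l++
l=3 r=9: min(8,18)*6=48 best=156, l++
l=4 r=9: min(13,18)*5=65 best=156, l++
l=5 r=9: min(5,18)*4=20 best=156, l++
l=6 r=9: min(11,18)*3=33 best=156, l++
l=7 r=9: min(14,18)*2=28 best=156, l++
l=8 r=9: min(15,18)*1=15 best=156, l++

max area = 156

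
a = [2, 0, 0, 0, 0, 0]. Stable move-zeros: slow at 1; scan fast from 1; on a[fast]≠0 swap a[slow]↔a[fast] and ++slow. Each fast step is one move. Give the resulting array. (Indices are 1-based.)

[2, 0, 0, 0, 0, 0]

(s=1,f=1) a[fast]=2≠0 swap→a[1]=2 → slow++,fast++
(s=2,f=2) a[fast]=0 → fast++
(s=2,f=3) a[fast]=0 → fast++
(s=2,f=4) a[fast]=0 → fast++
(s=2,f=5) a[fast]=0 → fast++
(s=2,f=6) a[fast]=0 → fast++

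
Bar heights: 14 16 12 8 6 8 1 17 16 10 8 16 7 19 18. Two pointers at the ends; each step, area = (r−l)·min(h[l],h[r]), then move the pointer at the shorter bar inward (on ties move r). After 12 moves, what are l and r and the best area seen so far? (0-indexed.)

[0,14] min(14,18)*14=196 best=196 * → l++
[1,14] min(16,18)*13=208 best=208 * → l++
[2,14] min(12,18)*12=144 best=208 → l++
[3,14] min(8,18)*11=88 best=208 → l++
[4,14] min(6,18)*10=60 best=208 → l++
[5,14] min(8,18)*9=72 best=208 → l++
[6,14] min(1,18)*8=8 best=208 → l++
[7,14] min(17,18)*7=119 best=208 → l++
[8,14] min(16,18)*6=96 best=208 → l++
[9,14] min(10,18)*5=50 best=208 → l++
[10,14] min(8,18)*4=32 best=208 → l++
[11,14] min(16,18)*3=48 best=208 → l++

l=12, r=14, best area=208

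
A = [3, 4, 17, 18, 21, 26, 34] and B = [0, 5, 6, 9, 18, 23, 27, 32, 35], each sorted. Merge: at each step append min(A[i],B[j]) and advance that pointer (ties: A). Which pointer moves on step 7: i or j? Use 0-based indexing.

i=0 j=0: A[i]=3>B[j]=0 take 0, j++
i=0 j=1: A[i]=3<=B[j]=5 take 3, i++
i=1 j=1: A[i]=4<=B[j]=5 take 4, i++
i=2 j=1: A[i]=17>B[j]=5 take 5, j++
i=2 j=2: A[i]=17>B[j]=6 take 6, j++
i=2 j=3: A[i]=17>B[j]=9 take 9, j++
i=2 j=4: A[i]=17<=B[j]=18 take 17, i++

i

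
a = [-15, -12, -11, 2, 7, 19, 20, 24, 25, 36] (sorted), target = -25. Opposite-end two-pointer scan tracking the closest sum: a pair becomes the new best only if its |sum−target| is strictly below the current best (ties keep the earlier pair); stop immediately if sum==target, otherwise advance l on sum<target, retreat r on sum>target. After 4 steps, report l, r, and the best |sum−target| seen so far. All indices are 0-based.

l=0, r=5, best |Δ|=30

[0,9] -15+36=21 d=46 * → r--
[0,8] -15+25=10 d=35 * → r--
[0,7] -15+24=9 d=34 * → r--
[0,6] -15+20=5 d=30 * → r--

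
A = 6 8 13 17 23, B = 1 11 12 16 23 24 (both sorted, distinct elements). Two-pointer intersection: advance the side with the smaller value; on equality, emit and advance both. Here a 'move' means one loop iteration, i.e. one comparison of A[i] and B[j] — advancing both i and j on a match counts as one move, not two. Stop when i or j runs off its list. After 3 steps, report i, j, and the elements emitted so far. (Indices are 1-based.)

[i=1,j=1] 6>1 → j++
[i=1,j=2] 6<11 → i++
[i=2,j=2] 8<11 → i++

i=3, j=2, emitted=[]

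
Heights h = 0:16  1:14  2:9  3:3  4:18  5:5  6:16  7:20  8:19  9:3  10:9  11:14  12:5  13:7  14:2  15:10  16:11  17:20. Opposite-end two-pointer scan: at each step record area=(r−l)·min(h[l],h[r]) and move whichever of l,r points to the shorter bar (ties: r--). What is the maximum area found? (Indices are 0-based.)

l=0 r=17: min(16,20)*17=272 best=272 *, l++
l=1 r=17: min(14,20)*16=224 best=272, l++
l=2 r=17: min(9,20)*15=135 best=272, l++
l=3 r=17: min(3,20)*14=42 best=272, l++
l=4 r=17: min(18,20)*13=234 best=272, l++
l=5 r=17: min(5,20)*12=60 best=272, l++
l=6 r=17: min(16,20)*11=176 best=272, l++
l=7 r=17: min(20,20)*10=200 best=272, r--
l=7 r=16: min(20,11)*9=99 best=272, r--
l=7 r=15: min(20,10)*8=80 best=272, r--
l=7 r=14: min(20,2)*7=14 best=272, r--
l=7 r=13: min(20,7)*6=42 best=272, r--
l=7 r=12: min(20,5)*5=25 best=272, r--
l=7 r=11: min(20,14)*4=56 best=272, r--
l=7 r=10: min(20,9)*3=27 best=272, r--
l=7 r=9: min(20,3)*2=6 best=272, r--
l=7 r=8: min(20,19)*1=19 best=272, r--

max area = 272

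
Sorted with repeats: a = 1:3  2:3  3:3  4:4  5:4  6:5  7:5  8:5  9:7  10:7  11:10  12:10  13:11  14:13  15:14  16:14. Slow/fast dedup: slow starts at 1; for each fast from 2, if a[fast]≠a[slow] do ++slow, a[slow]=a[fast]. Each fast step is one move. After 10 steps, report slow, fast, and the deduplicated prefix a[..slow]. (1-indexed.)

(s=1,f=2) a[fast]=3=a[slow] dup → fast++
(s=1,f=3) a[fast]=3=a[slow] dup → fast++
(s=1,f=4) a[fast]=4≠a[slow]=3 write a[2]=4 → slow++,fast++
(s=2,f=5) a[fast]=4=a[slow] dup → fast++
(s=2,f=6) a[fast]=5≠a[slow]=4 write a[3]=5 → slow++,fast++
(s=3,f=7) a[fast]=5=a[slow] dup → fast++
(s=3,f=8) a[fast]=5=a[slow] dup → fast++
(s=3,f=9) a[fast]=7≠a[slow]=5 write a[4]=7 → slow++,fast++
(s=4,f=10) a[fast]=7=a[slow] dup → fast++
(s=4,f=11) a[fast]=10≠a[slow]=7 write a[5]=10 → slow++,fast++

slow=5, fast=12, prefix=[3, 4, 5, 7, 10]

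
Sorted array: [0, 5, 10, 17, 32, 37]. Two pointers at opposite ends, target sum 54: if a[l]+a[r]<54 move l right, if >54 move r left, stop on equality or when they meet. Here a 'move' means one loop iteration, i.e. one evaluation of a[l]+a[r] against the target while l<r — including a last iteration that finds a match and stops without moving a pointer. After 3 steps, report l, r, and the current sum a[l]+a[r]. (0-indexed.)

l=3, r=5, sum=54

[0,5] 0+37=37 <54 → l++
[1,5] 5+37=42 <54 → l++
[2,5] 10+37=47 <54 → l++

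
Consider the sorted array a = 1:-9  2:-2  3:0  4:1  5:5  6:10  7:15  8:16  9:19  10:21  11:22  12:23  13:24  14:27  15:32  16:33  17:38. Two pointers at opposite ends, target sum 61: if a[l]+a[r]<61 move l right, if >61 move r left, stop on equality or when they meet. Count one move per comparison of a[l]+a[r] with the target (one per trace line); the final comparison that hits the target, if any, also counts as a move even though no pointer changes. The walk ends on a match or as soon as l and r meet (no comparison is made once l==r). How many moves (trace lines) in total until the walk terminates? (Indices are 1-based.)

[1,17] -9+38=29 <61 → l++
[2,17] -2+38=36 <61 → l++
[3,17] 0+38=38 <61 → l++
[4,17] 1+38=39 <61 → l++
[5,17] 5+38=43 <61 → l++
[6,17] 10+38=48 <61 → l++
[7,17] 15+38=53 <61 → l++
[8,17] 16+38=54 <61 → l++
[9,17] 19+38=57 <61 → l++
[10,17] 21+38=59 <61 → l++
[11,17] 22+38=60 <61 → l++
[12,17] 23+38=61 → found

12 moves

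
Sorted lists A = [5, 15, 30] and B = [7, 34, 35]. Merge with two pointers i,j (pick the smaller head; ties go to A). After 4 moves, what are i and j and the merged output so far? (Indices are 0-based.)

i=3, j=1, merged so far=[5, 7, 15, 30]

i=0 j=0: A[i]=5<=B[j]=7 take 5, i++
i=1 j=0: A[i]=15>B[j]=7 take 7, j++
i=1 j=1: A[i]=15<=B[j]=34 take 15, i++
i=2 j=1: A[i]=30<=B[j]=34 take 30, i++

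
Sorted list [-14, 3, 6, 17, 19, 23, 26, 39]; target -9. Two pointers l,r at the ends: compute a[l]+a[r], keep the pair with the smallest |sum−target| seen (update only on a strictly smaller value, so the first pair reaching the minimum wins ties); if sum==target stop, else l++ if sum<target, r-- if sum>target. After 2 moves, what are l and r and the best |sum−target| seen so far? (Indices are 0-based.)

[0,7] -14+39=25 d=34 * → r--
[0,6] -14+26=12 d=21 * → r--

l=0, r=5, best |Δ|=21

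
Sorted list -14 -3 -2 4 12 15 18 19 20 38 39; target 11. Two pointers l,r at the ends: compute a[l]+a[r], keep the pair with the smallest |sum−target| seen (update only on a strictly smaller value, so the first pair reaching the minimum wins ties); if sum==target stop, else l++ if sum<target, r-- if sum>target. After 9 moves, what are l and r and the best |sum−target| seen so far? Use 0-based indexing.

l=3, r=4, best |Δ|=1

l=0 r=10: -14+39=25 d=14 *, r--
l=0 r=9: -14+38=24 d=13 *, r--
l=0 r=8: -14+20=6 d=5 *, l++
l=1 r=8: -3+20=17 d=6, r--
l=1 r=7: -3+19=16 d=5, r--
l=1 r=6: -3+18=15 d=4 *, r--
l=1 r=5: -3+15=12 d=1 *, r--
l=1 r=4: -3+12=9 d=2, l++
l=2 r=4: -2+12=10 d=1, l++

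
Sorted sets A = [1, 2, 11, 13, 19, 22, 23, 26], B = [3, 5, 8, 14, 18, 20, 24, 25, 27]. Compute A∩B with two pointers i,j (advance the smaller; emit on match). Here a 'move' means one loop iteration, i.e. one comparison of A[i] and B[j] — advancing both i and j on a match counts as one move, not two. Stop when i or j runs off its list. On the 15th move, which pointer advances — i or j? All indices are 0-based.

j

i=0 j=0: 1<3, i++
i=1 j=0: 2<3, i++
i=2 j=0: 11>3, j++
i=2 j=1: 11>5, j++
i=2 j=2: 11>8, j++
i=2 j=3: 11<14, i++
i=3 j=3: 13<14, i++
i=4 j=3: 19>14, j++
i=4 j=4: 19>18, j++
i=4 j=5: 19<20, i++
i=5 j=5: 22>20, j++
i=5 j=6: 22<24, i++
i=6 j=6: 23<24, i++
i=7 j=6: 26>24, j++
i=7 j=7: 26>25, j++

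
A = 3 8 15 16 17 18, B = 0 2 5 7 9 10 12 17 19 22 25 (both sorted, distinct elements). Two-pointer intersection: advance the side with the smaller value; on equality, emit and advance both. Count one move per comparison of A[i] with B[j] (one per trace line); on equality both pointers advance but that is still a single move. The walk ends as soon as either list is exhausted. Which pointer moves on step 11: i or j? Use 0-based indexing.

i=0 j=0: 3>0, j++
i=0 j=1: 3>2, j++
i=0 j=2: 3<5, i++
i=1 j=2: 8>5, j++
i=1 j=3: 8>7, j++
i=1 j=4: 8<9, i++
i=2 j=4: 15>9, j++
i=2 j=5: 15>10, j++
i=2 j=6: 15>12, j++
i=2 j=7: 15<17, i++
i=3 j=7: 16<17, i++

i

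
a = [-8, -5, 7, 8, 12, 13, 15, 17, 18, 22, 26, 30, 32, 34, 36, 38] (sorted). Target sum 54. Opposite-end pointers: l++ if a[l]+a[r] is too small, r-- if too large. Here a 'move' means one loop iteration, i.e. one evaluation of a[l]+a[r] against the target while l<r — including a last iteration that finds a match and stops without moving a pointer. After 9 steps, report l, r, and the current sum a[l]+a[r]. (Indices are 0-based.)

l=0 r=15: -8+38=30 <54, l++
l=1 r=15: -5+38=33 <54, l++
l=2 r=15: 7+38=45 <54, l++
l=3 r=15: 8+38=46 <54, l++
l=4 r=15: 12+38=50 <54, l++
l=5 r=15: 13+38=51 <54, l++
l=6 r=15: 15+38=53 <54, l++
l=7 r=15: 17+38=55 >54, r--
l=7 r=14: 17+36=53 <54, l++

l=8, r=14, sum=54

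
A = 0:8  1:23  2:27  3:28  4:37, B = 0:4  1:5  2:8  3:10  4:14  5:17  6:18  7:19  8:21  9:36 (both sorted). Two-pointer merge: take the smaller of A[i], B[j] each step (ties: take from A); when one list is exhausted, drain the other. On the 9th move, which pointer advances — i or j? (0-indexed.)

[i=0,j=0] A[i]=8>B[j]=4 take 4 → j++
[i=0,j=1] A[i]=8>B[j]=5 take 5 → j++
[i=0,j=2] A[i]=8<=B[j]=8 take 8 → i++
[i=1,j=2] A[i]=23>B[j]=8 take 8 → j++
[i=1,j=3] A[i]=23>B[j]=10 take 10 → j++
[i=1,j=4] A[i]=23>B[j]=14 take 14 → j++
[i=1,j=5] A[i]=23>B[j]=17 take 17 → j++
[i=1,j=6] A[i]=23>B[j]=18 take 18 → j++
[i=1,j=7] A[i]=23>B[j]=19 take 19 → j++

j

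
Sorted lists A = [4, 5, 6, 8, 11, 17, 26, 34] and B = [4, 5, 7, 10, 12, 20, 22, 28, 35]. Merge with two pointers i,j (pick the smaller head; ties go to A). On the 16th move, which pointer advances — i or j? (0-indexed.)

i

i=0 j=0: A[i]=4<=B[j]=4 take 4, i++
i=1 j=0: A[i]=5>B[j]=4 take 4, j++
i=1 j=1: A[i]=5<=B[j]=5 take 5, i++
i=2 j=1: A[i]=6>B[j]=5 take 5, j++
i=2 j=2: A[i]=6<=B[j]=7 take 6, i++
i=3 j=2: A[i]=8>B[j]=7 take 7, j++
i=3 j=3: A[i]=8<=B[j]=10 take 8, i++
i=4 j=3: A[i]=11>B[j]=10 take 10, j++
i=4 j=4: A[i]=11<=B[j]=12 take 11, i++
i=5 j=4: A[i]=17>B[j]=12 take 12, j++
i=5 j=5: A[i]=17<=B[j]=20 take 17, i++
i=6 j=5: A[i]=26>B[j]=20 take 20, j++
i=6 j=6: A[i]=26>B[j]=22 take 22, j++
i=6 j=7: A[i]=26<=B[j]=28 take 26, i++
i=7 j=7: A[i]=34>B[j]=28 take 28, j++
i=7 j=8: A[i]=34<=B[j]=35 take 34, i++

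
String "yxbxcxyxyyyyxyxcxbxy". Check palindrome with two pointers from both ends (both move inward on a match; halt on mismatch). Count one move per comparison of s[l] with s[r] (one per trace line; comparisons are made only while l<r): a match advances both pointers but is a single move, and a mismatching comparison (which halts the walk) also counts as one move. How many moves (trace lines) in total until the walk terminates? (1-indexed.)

10 moves

[1,20] 'y'=='y' → l++,r--
[2,19] 'x'=='x' → l++,r--
[3,18] 'b'=='b' → l++,r--
[4,17] 'x'=='x' → l++,r--
[5,16] 'c'=='c' → l++,r--
[6,15] 'x'=='x' → l++,r--
[7,14] 'y'=='y' → l++,r--
[8,13] 'x'=='x' → l++,r--
[9,12] 'y'=='y' → l++,r--
[10,11] 'y'=='y' → l++,r--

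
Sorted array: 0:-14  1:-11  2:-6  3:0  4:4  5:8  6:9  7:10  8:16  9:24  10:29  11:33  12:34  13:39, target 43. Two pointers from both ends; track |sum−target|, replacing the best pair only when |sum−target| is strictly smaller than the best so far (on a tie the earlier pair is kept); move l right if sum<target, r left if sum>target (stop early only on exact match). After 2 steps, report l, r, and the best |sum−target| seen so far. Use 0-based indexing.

l=2, r=13, best |Δ|=15

l=0 r=13: -14+39=25 d=18 *, l++
l=1 r=13: -11+39=28 d=15 *, l++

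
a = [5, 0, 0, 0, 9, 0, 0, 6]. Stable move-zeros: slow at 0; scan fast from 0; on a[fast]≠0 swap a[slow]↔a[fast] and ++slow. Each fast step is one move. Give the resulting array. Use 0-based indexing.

slow=0 fast=0: a[fast]=5≠0 swap→a[0]=5, slow++,fast++
slow=1 fast=1: a[fast]=0, fast++
slow=1 fast=2: a[fast]=0, fast++
slow=1 fast=3: a[fast]=0, fast++
slow=1 fast=4: a[fast]=9≠0 swap→a[1]=9, slow++,fast++
slow=2 fast=5: a[fast]=0, fast++
slow=2 fast=6: a[fast]=0, fast++
slow=2 fast=7: a[fast]=6≠0 swap→a[2]=6, slow++,fast++

[5, 9, 6, 0, 0, 0, 0, 0]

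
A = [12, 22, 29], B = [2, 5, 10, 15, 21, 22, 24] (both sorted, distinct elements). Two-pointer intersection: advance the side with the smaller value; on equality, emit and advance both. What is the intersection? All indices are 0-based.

intersection = [22]

i=0 j=0: 12>2, j++
i=0 j=1: 12>5, j++
i=0 j=2: 12>10, j++
i=0 j=3: 12<15, i++
i=1 j=3: 22>15, j++
i=1 j=4: 22>21, j++
i=1 j=5: 22==22 emit, i++,j++
i=2 j=6: 29>24, j++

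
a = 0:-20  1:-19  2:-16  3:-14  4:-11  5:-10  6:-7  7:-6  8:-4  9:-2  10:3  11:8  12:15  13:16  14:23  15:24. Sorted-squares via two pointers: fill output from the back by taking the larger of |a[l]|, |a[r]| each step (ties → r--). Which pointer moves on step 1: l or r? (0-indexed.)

r

[0,15] |-20|<=|24| out[15]=576 → r--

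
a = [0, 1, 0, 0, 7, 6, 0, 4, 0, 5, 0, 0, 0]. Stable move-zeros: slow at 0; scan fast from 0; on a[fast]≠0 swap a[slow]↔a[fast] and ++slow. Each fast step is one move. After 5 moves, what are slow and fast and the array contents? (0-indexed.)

(s=0,f=0) a[fast]=0 → fast++
(s=0,f=1) a[fast]=1≠0 swap→a[0]=1 → slow++,fast++
(s=1,f=2) a[fast]=0 → fast++
(s=1,f=3) a[fast]=0 → fast++
(s=1,f=4) a[fast]=7≠0 swap→a[1]=7 → slow++,fast++

slow=2, fast=5, a=[1, 7, 0, 0, 0, 6, 0, 4, 0, 5, 0, 0, 0]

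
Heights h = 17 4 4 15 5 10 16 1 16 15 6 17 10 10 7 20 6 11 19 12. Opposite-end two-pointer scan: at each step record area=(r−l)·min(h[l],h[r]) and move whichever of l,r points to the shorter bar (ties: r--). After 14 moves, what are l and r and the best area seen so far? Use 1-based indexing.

l=1 r=20: min(17,12)*19=228 best=228 *, r--
l=1 r=19: min(17,19)*18=306 best=306 *, l++
l=2 r=19: min(4,19)*17=68 best=306, l++
l=3 r=19: min(4,19)*16=64 best=306, l++
l=4 r=19: min(15,19)*15=225 best=306, l++
l=5 r=19: min(5,19)*14=70 best=306, l++
l=6 r=19: min(10,19)*13=130 best=306, l++
l=7 r=19: min(16,19)*12=192 best=306, l++
l=8 r=19: min(1,19)*11=11 best=306, l++
l=9 r=19: min(16,19)*10=160 best=306, l++
l=10 r=19: min(15,19)*9=135 best=306, l++
l=11 r=19: min(6,19)*8=48 best=306, l++
l=12 r=19: min(17,19)*7=119 best=306, l++
l=13 r=19: min(10,19)*6=60 best=306, l++

l=14, r=19, best area=306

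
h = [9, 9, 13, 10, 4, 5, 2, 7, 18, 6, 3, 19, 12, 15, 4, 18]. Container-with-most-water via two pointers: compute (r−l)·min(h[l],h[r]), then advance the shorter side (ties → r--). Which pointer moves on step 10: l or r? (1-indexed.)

r

l=1 r=16: min(9,18)*15=135 best=135 *, l++
l=2 r=16: min(9,18)*14=126 best=135, l++
l=3 r=16: min(13,18)*13=169 best=169 *, l++
l=4 r=16: min(10,18)*12=120 best=169, l++
l=5 r=16: min(4,18)*11=44 best=169, l++
l=6 r=16: min(5,18)*10=50 best=169, l++
l=7 r=16: min(2,18)*9=18 best=169, l++
l=8 r=16: min(7,18)*8=56 best=169, l++
l=9 r=16: min(18,18)*7=126 best=169, r--
l=9 r=15: min(18,4)*6=24 best=169, r--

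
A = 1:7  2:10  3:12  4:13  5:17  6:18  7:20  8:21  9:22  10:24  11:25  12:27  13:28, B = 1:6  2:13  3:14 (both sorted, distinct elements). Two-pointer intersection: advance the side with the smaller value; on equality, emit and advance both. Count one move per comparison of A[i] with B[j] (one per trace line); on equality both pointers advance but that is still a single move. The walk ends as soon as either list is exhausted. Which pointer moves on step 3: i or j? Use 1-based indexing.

i

i=1 j=1: 7>6, j++
i=1 j=2: 7<13, i++
i=2 j=2: 10<13, i++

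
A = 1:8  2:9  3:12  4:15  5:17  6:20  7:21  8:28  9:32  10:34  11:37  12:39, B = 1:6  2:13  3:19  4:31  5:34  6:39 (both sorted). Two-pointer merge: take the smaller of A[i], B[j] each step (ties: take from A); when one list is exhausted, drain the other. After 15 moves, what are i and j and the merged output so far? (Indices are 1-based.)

i=11, j=6, merged so far=[6, 8, 9, 12, 13, 15, 17, 19, 20, 21, 28, 31, 32, 34, 34]

[i=1,j=1] A[i]=8>B[j]=6 take 6 → j++
[i=1,j=2] A[i]=8<=B[j]=13 take 8 → i++
[i=2,j=2] A[i]=9<=B[j]=13 take 9 → i++
[i=3,j=2] A[i]=12<=B[j]=13 take 12 → i++
[i=4,j=2] A[i]=15>B[j]=13 take 13 → j++
[i=4,j=3] A[i]=15<=B[j]=19 take 15 → i++
[i=5,j=3] A[i]=17<=B[j]=19 take 17 → i++
[i=6,j=3] A[i]=20>B[j]=19 take 19 → j++
[i=6,j=4] A[i]=20<=B[j]=31 take 20 → i++
[i=7,j=4] A[i]=21<=B[j]=31 take 21 → i++
[i=8,j=4] A[i]=28<=B[j]=31 take 28 → i++
[i=9,j=4] A[i]=32>B[j]=31 take 31 → j++
[i=9,j=5] A[i]=32<=B[j]=34 take 32 → i++
[i=10,j=5] A[i]=34<=B[j]=34 take 34 → i++
[i=11,j=5] A[i]=37>B[j]=34 take 34 → j++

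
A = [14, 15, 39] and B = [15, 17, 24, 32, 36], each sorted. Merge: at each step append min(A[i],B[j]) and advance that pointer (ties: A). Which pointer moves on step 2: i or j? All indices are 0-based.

i=0 j=0: A[i]=14<=B[j]=15 take 14, i++
i=1 j=0: A[i]=15<=B[j]=15 take 15, i++

i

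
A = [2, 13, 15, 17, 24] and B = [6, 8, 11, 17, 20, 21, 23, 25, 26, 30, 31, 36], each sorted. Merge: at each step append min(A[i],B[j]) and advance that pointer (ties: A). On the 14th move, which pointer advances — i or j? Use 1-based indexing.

j

i=1 j=1: A[i]=2<=B[j]=6 take 2, i++
i=2 j=1: A[i]=13>B[j]=6 take 6, j++
i=2 j=2: A[i]=13>B[j]=8 take 8, j++
i=2 j=3: A[i]=13>B[j]=11 take 11, j++
i=2 j=4: A[i]=13<=B[j]=17 take 13, i++
i=3 j=4: A[i]=15<=B[j]=17 take 15, i++
i=4 j=4: A[i]=17<=B[j]=17 take 17, i++
i=5 j=4: A[i]=24>B[j]=17 take 17, j++
i=5 j=5: A[i]=24>B[j]=20 take 20, j++
i=5 j=6: A[i]=24>B[j]=21 take 21, j++
i=5 j=7: A[i]=24>B[j]=23 take 23, j++
i=5 j=8: A[i]=24<=B[j]=25 take 24, i++
i=6 j=8: A done, take B[j]=25, j++
i=6 j=9: A done, take B[j]=26, j++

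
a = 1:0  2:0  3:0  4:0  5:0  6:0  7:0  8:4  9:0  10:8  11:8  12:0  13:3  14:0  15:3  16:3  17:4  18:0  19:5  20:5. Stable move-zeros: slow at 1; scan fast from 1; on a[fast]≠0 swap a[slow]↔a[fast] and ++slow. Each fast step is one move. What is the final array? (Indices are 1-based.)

[4, 8, 8, 3, 3, 3, 4, 5, 5, 0, 0, 0, 0, 0, 0, 0, 0, 0, 0, 0]

slow=1 fast=1: a[fast]=0, fast++
slow=1 fast=2: a[fast]=0, fast++
slow=1 fast=3: a[fast]=0, fast++
slow=1 fast=4: a[fast]=0, fast++
slow=1 fast=5: a[fast]=0, fast++
slow=1 fast=6: a[fast]=0, fast++
slow=1 fast=7: a[fast]=0, fast++
slow=1 fast=8: a[fast]=4≠0 swap→a[1]=4, slow++,fast++
slow=2 fast=9: a[fast]=0, fast++
slow=2 fast=10: a[fast]=8≠0 swap→a[2]=8, slow++,fast++
slow=3 fast=11: a[fast]=8≠0 swap→a[3]=8, slow++,fast++
slow=4 fast=12: a[fast]=0, fast++
slow=4 fast=13: a[fast]=3≠0 swap→a[4]=3, slow++,fast++
slow=5 fast=14: a[fast]=0, fast++
slow=5 fast=15: a[fast]=3≠0 swap→a[5]=3, slow++,fast++
slow=6 fast=16: a[fast]=3≠0 swap→a[6]=3, slow++,fast++
slow=7 fast=17: a[fast]=4≠0 swap→a[7]=4, slow++,fast++
slow=8 fast=18: a[fast]=0, fast++
slow=8 fast=19: a[fast]=5≠0 swap→a[8]=5, slow++,fast++
slow=9 fast=20: a[fast]=5≠0 swap→a[9]=5, slow++,fast++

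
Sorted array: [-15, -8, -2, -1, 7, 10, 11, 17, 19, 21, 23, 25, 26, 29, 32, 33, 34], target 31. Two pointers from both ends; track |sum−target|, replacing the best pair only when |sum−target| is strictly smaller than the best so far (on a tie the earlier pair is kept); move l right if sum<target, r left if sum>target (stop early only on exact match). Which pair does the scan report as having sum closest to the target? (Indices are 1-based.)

pair (-2, 33) with sum 31 (|Δ|=0)

[1,17] -15+34=19 d=12 * → l++
[2,17] -8+34=26 d=5 * → l++
[3,17] -2+34=32 d=1 * → r--
[3,16] -2+33=31 d=0 * → stop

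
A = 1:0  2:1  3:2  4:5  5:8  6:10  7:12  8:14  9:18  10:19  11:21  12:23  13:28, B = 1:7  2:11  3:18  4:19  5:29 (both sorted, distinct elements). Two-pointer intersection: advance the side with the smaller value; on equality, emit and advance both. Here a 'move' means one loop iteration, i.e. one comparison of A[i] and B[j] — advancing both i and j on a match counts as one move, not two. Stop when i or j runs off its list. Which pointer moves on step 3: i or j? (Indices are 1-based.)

[i=1,j=1] 0<7 → i++
[i=2,j=1] 1<7 → i++
[i=3,j=1] 2<7 → i++

i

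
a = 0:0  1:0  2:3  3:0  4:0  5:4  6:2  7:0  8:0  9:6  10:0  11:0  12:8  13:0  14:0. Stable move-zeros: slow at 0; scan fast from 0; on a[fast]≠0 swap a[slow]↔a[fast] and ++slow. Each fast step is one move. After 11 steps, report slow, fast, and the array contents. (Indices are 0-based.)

(s=0,f=0) a[fast]=0 → fast++
(s=0,f=1) a[fast]=0 → fast++
(s=0,f=2) a[fast]=3≠0 swap→a[0]=3 → slow++,fast++
(s=1,f=3) a[fast]=0 → fast++
(s=1,f=4) a[fast]=0 → fast++
(s=1,f=5) a[fast]=4≠0 swap→a[1]=4 → slow++,fast++
(s=2,f=6) a[fast]=2≠0 swap→a[2]=2 → slow++,fast++
(s=3,f=7) a[fast]=0 → fast++
(s=3,f=8) a[fast]=0 → fast++
(s=3,f=9) a[fast]=6≠0 swap→a[3]=6 → slow++,fast++
(s=4,f=10) a[fast]=0 → fast++

slow=4, fast=11, a=[3, 4, 2, 6, 0, 0, 0, 0, 0, 0, 0, 0, 8, 0, 0]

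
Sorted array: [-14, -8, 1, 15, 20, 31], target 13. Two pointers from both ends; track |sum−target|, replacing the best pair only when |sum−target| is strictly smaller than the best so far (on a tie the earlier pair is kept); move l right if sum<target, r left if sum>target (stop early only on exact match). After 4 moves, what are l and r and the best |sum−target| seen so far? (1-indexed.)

[1,6] -14+31=17 d=4 * → r--
[1,5] -14+20=6 d=7 → l++
[2,5] -8+20=12 d=1 * → l++
[3,5] 1+20=21 d=8 → r--

l=3, r=4, best |Δ|=1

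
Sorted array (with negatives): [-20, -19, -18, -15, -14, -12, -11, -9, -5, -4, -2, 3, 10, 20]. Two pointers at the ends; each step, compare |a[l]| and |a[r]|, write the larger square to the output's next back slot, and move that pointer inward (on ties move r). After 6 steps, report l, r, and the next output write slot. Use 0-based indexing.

l=0 r=13: |-20|<=|20| out[13]=400, r--
l=0 r=12: |-20|>|10| out[12]=400, l++
l=1 r=12: |-19|>|10| out[11]=361, l++
l=2 r=12: |-18|>|10| out[10]=324, l++
l=3 r=12: |-15|>|10| out[9]=225, l++
l=4 r=12: |-14|>|10| out[8]=196, l++

l=5, r=12, next write slot=7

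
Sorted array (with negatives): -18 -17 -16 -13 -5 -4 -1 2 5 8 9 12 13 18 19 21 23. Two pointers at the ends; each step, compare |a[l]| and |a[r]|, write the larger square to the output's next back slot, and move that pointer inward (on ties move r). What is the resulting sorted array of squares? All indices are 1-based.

l=1 r=17: |-18|<=|23| out[17]=529, r--
l=1 r=16: |-18|<=|21| out[16]=441, r--
l=1 r=15: |-18|<=|19| out[15]=361, r--
l=1 r=14: |-18|<=|18| out[14]=324, r--
l=1 r=13: |-18|>|13| out[13]=324, l++
l=2 r=13: |-17|>|13| out[12]=289, l++
l=3 r=13: |-16|>|13| out[11]=256, l++
l=4 r=13: |-13|<=|13| out[10]=169, r--
l=4 r=12: |-13|>|12| out[9]=169, l++
l=5 r=12: |-5|<=|12| out[8]=144, r--
l=5 r=11: |-5|<=|9| out[7]=81, r--
l=5 r=10: |-5|<=|8| out[6]=64, r--
l=5 r=9: |-5|<=|5| out[5]=25, r--
l=5 r=8: |-5|>|2| out[4]=25, l++
l=6 r=8: |-4|>|2| out[3]=16, l++
l=7 r=8: |-1|<=|2| out[2]=4, r--
l=7 r=7: |-1|<=|-1| out[1]=1, r--

[1, 4, 16, 25, 25, 64, 81, 144, 169, 169, 256, 289, 324, 324, 361, 441, 529]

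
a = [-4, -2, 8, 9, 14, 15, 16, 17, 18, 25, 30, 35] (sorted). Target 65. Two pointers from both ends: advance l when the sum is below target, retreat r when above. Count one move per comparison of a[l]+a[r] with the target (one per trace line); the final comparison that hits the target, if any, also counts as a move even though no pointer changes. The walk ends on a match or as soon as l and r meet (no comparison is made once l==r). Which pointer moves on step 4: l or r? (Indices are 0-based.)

[0,11] -4+35=31 <65 → l++
[1,11] -2+35=33 <65 → l++
[2,11] 8+35=43 <65 → l++
[3,11] 9+35=44 <65 → l++

l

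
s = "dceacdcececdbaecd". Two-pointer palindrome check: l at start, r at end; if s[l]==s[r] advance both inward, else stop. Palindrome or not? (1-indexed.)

not a palindrome (mismatch at 5,13)

l=1 r=17: 'd'=='d', l++,r--
l=2 r=16: 'c'=='c', l++,r--
l=3 r=15: 'e'=='e', l++,r--
l=4 r=14: 'a'=='a', l++,r--
l=5 r=13: 'c'!='b', stop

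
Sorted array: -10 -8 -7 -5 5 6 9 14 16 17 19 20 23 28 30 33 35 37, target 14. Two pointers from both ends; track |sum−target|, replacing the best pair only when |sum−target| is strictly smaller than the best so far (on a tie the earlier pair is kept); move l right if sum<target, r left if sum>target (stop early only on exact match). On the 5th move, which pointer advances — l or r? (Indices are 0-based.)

l=0 r=17: -10+37=27 d=13 *, r--
l=0 r=16: -10+35=25 d=11 *, r--
l=0 r=15: -10+33=23 d=9 *, r--
l=0 r=14: -10+30=20 d=6 *, r--
l=0 r=13: -10+28=18 d=4 *, r--

r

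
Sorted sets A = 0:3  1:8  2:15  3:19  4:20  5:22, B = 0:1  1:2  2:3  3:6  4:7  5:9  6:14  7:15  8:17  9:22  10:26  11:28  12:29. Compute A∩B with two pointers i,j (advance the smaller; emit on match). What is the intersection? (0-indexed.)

i=0 j=0: 3>1, j++
i=0 j=1: 3>2, j++
i=0 j=2: 3==3 emit, i++,j++
i=1 j=3: 8>6, j++
i=1 j=4: 8>7, j++
i=1 j=5: 8<9, i++
i=2 j=5: 15>9, j++
i=2 j=6: 15>14, j++
i=2 j=7: 15==15 emit, i++,j++
i=3 j=8: 19>17, j++
i=3 j=9: 19<22, i++
i=4 j=9: 20<22, i++
i=5 j=9: 22==22 emit, i++,j++

intersection = [3, 15, 22]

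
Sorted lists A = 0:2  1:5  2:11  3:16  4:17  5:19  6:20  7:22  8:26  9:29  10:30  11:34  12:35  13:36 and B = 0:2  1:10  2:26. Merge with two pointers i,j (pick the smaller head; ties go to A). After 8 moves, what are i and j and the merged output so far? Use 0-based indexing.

[i=0,j=0] A[i]=2<=B[j]=2 take 2 → i++
[i=1,j=0] A[i]=5>B[j]=2 take 2 → j++
[i=1,j=1] A[i]=5<=B[j]=10 take 5 → i++
[i=2,j=1] A[i]=11>B[j]=10 take 10 → j++
[i=2,j=2] A[i]=11<=B[j]=26 take 11 → i++
[i=3,j=2] A[i]=16<=B[j]=26 take 16 → i++
[i=4,j=2] A[i]=17<=B[j]=26 take 17 → i++
[i=5,j=2] A[i]=19<=B[j]=26 take 19 → i++

i=6, j=2, merged so far=[2, 2, 5, 10, 11, 16, 17, 19]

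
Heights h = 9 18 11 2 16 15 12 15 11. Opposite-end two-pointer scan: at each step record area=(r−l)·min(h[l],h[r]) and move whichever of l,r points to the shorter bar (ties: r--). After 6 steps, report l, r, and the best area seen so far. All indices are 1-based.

l=2, r=4, best area=90

[1,9] min(9,11)*8=72 best=72 * → l++
[2,9] min(18,11)*7=77 best=77 * → r--
[2,8] min(18,15)*6=90 best=90 * → r--
[2,7] min(18,12)*5=60 best=90 → r--
[2,6] min(18,15)*4=60 best=90 → r--
[2,5] min(18,16)*3=48 best=90 → r--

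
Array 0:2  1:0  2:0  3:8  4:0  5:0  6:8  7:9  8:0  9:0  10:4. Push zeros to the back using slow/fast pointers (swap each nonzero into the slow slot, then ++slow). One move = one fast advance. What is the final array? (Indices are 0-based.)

(s=0,f=0) a[fast]=2≠0 swap→a[0]=2 → slow++,fast++
(s=1,f=1) a[fast]=0 → fast++
(s=1,f=2) a[fast]=0 → fast++
(s=1,f=3) a[fast]=8≠0 swap→a[1]=8 → slow++,fast++
(s=2,f=4) a[fast]=0 → fast++
(s=2,f=5) a[fast]=0 → fast++
(s=2,f=6) a[fast]=8≠0 swap→a[2]=8 → slow++,fast++
(s=3,f=7) a[fast]=9≠0 swap→a[3]=9 → slow++,fast++
(s=4,f=8) a[fast]=0 → fast++
(s=4,f=9) a[fast]=0 → fast++
(s=4,f=10) a[fast]=4≠0 swap→a[4]=4 → slow++,fast++

[2, 8, 8, 9, 4, 0, 0, 0, 0, 0, 0]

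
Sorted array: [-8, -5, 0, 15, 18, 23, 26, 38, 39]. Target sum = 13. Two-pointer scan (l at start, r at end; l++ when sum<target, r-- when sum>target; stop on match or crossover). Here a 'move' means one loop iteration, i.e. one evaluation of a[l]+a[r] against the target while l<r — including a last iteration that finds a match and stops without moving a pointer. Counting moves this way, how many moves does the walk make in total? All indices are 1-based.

6 moves

l=1 r=9: -8+39=31 >13, r--
l=1 r=8: -8+38=30 >13, r--
l=1 r=7: -8+26=18 >13, r--
l=1 r=6: -8+23=15 >13, r--
l=1 r=5: -8+18=10 <13, l++
l=2 r=5: -5+18=13, found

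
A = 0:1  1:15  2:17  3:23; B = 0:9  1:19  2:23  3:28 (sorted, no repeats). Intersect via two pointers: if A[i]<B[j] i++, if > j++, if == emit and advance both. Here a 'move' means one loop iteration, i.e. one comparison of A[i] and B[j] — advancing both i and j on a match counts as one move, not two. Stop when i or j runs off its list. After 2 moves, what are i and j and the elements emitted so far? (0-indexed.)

i=1, j=1, emitted=[]

[i=0,j=0] 1<9 → i++
[i=1,j=0] 15>9 → j++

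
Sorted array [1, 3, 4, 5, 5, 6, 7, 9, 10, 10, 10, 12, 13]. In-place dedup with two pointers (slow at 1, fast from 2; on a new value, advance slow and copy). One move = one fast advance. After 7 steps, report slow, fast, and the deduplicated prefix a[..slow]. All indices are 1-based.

(s=1,f=2) a[fast]=3≠a[slow]=1 write a[2]=3 → slow++,fast++
(s=2,f=3) a[fast]=4≠a[slow]=3 write a[3]=4 → slow++,fast++
(s=3,f=4) a[fast]=5≠a[slow]=4 write a[4]=5 → slow++,fast++
(s=4,f=5) a[fast]=5=a[slow] dup → fast++
(s=4,f=6) a[fast]=6≠a[slow]=5 write a[5]=6 → slow++,fast++
(s=5,f=7) a[fast]=7≠a[slow]=6 write a[6]=7 → slow++,fast++
(s=6,f=8) a[fast]=9≠a[slow]=7 write a[7]=9 → slow++,fast++

slow=7, fast=9, prefix=[1, 3, 4, 5, 6, 7, 9]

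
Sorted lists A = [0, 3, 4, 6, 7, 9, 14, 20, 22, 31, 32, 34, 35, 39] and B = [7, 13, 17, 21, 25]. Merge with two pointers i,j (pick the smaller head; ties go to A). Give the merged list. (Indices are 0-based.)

[i=0,j=0] A[i]=0<=B[j]=7 take 0 → i++
[i=1,j=0] A[i]=3<=B[j]=7 take 3 → i++
[i=2,j=0] A[i]=4<=B[j]=7 take 4 → i++
[i=3,j=0] A[i]=6<=B[j]=7 take 6 → i++
[i=4,j=0] A[i]=7<=B[j]=7 take 7 → i++
[i=5,j=0] A[i]=9>B[j]=7 take 7 → j++
[i=5,j=1] A[i]=9<=B[j]=13 take 9 → i++
[i=6,j=1] A[i]=14>B[j]=13 take 13 → j++
[i=6,j=2] A[i]=14<=B[j]=17 take 14 → i++
[i=7,j=2] A[i]=20>B[j]=17 take 17 → j++
[i=7,j=3] A[i]=20<=B[j]=21 take 20 → i++
[i=8,j=3] A[i]=22>B[j]=21 take 21 → j++
[i=8,j=4] A[i]=22<=B[j]=25 take 22 → i++
[i=9,j=4] A[i]=31>B[j]=25 take 25 → j++
[i=9,j=5] B done, take A[i]=31 → i++
[i=10,j=5] B done, take A[i]=32 → i++
[i=11,j=5] B done, take A[i]=34 → i++
[i=12,j=5] B done, take A[i]=35 → i++
[i=13,j=5] B done, take A[i]=39 → i++

[0, 3, 4, 6, 7, 7, 9, 13, 14, 17, 20, 21, 22, 25, 31, 32, 34, 35, 39]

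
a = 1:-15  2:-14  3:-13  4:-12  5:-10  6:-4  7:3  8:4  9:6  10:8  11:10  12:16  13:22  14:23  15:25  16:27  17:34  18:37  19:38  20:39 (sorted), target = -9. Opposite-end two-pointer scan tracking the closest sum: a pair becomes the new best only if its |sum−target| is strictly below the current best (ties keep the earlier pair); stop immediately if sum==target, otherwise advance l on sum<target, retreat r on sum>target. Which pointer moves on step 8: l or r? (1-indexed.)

r

[1,20] -15+39=24 d=33 * → r--
[1,19] -15+38=23 d=32 * → r--
[1,18] -15+37=22 d=31 * → r--
[1,17] -15+34=19 d=28 * → r--
[1,16] -15+27=12 d=21 * → r--
[1,15] -15+25=10 d=19 * → r--
[1,14] -15+23=8 d=17 * → r--
[1,13] -15+22=7 d=16 * → r--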